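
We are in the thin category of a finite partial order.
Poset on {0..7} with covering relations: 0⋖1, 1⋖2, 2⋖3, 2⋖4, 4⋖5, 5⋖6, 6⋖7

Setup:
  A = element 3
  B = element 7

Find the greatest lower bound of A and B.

{x : x<=A ∧ x<=B} = {0,1,2}  (A=3, B=7)
  0 <= 2
  1 <= 2
  2 <= 2
glb = 2

Answer: A∧B = 2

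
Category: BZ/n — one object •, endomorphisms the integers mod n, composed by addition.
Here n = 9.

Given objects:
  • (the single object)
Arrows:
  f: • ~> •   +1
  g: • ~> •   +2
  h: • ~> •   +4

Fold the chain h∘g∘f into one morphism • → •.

  0 +1≡1 +2≡3 +4≡7  (mod 9)
⟦path⟧: +7

Answer: +7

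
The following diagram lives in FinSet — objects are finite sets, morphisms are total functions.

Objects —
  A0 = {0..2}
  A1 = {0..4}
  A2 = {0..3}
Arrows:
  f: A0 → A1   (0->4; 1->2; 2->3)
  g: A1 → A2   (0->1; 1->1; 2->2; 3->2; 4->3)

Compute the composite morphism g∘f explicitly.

Answer: (0->3; 1->2; 2->2)

Trace:
  0 f→4 g→3
  1 f→2 g→2
  2 f→3 g→2
composite: (0->3; 1->2; 2->2)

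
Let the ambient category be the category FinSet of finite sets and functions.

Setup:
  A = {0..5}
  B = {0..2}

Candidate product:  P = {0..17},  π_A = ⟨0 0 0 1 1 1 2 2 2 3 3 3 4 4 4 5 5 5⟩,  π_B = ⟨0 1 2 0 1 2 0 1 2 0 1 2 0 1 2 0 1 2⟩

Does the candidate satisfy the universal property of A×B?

|A|·|B| = 6·3 = 18;  |P| = 18
Check the pairing map k ↦ (π_A(k), π_B(k)):
  0 -> (0,0)
  1 -> (0,1)
  2 -> (0,2)
  3 -> (1,0)
  4 -> (1,1)
  5 -> (1,2)
  6 -> (2,0)
  7 -> (2,1)
  8 -> (2,2)
  9 -> (3,0)
  10 -> (3,1)
  11 -> (3,2)
  12 -> (4,0)
  13 -> (4,1)
  14 -> (4,2)
  15 -> (5,0)
  16 -> (5,1)
  17 -> (5,2)
distinct pairs in image: 18 / 18 needed
  → bijection onto A×B; projections well-typed.

Answer: VALID PRODUCT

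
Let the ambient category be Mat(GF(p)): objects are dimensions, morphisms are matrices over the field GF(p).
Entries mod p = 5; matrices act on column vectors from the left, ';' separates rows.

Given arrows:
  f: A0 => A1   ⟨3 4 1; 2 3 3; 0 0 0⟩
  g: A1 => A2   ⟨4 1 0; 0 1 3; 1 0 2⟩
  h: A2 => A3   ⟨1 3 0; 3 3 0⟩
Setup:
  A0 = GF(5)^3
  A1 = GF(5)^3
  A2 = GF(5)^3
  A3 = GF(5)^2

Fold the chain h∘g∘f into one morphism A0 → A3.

  e0=[1,0,0] f=>[3,2,0] g=>[4,2,3] h=>[0,3]
  e1=[0,1,0] f=>[4,3,0] g=>[4,3,4] h=>[3,1]
  e2=[0,0,1] f=>[1,3,0] g=>[2,3,1] h=>[1,0]
composite: ⟨0 3 1; 3 1 0⟩

Answer: ⟨0 3 1; 3 1 0⟩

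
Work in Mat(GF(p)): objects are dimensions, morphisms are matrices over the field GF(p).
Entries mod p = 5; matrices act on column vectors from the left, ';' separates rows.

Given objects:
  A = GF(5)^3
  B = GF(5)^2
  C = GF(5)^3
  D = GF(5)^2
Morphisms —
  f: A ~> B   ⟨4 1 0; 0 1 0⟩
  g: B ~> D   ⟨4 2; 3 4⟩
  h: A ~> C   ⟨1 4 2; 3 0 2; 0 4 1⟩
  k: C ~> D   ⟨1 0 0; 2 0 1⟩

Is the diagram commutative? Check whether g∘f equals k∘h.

Answer: DOES NOT COMMUTE

Trace:
Along f;g (path 1):
  e0=(1,0,0) f~>(4,0) g~>(1,2)
  e1=(0,1,0) f~>(1,1) g~>(1,2)
  e2=(0,0,1) f~>(0,0) g~>(0,0)
  ⟦path⟧₁ = ⟨1 1 0; 2 2 0⟩
Along h;k (path 2):
  e0=(1,0,0) h~>(1,3,0) k~>(1,2)
  e1=(0,1,0) h~>(4,0,4) k~>(4,2)
  e2=(0,0,1) h~>(2,2,1) k~>(2,0)
  ⟦path⟧₂ = ⟨1 4 2; 2 2 0⟩
Equal? differ; not commutative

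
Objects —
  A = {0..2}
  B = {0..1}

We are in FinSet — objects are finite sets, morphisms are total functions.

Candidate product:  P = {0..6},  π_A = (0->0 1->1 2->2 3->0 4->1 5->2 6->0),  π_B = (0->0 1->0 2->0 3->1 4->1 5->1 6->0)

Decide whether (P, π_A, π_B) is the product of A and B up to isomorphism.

Answer: NOT A VALID PRODUCT — |P|=7 ≠ |A|·|B|=6

Trace:
|A|·|B| = 3·2 = 6;  |P| = 7
  → cardinalities differ; no bijection possible.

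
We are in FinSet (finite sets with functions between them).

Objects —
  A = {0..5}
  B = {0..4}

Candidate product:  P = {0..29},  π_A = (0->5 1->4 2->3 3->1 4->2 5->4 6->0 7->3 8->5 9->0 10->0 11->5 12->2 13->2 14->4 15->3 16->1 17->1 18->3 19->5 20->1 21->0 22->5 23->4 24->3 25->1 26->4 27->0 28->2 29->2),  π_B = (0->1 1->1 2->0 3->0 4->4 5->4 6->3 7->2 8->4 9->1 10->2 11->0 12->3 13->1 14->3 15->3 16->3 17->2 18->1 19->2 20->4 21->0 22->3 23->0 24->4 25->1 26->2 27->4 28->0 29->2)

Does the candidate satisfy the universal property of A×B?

Answer: VALID PRODUCT

Work:
|A|·|B| = 6·5 = 30;  |P| = 30
Check the pairing map k ↦ (π_A(k), π_B(k)):
  0 -> (5,1)
  1 -> (4,1)
  2 -> (3,0)
  3 -> (1,0)
  4 -> (2,4)
  5 -> (4,4)
  6 -> (0,3)
  7 -> (3,2)
  8 -> (5,4)
  9 -> (0,1)
  10 -> (0,2)
  11 -> (5,0)
  12 -> (2,3)
  13 -> (2,1)
  14 -> (4,3)
  15 -> (3,3)
  16 -> (1,3)
  17 -> (1,2)
  18 -> (3,1)
  19 -> (5,2)
  20 -> (1,4)
  21 -> (0,0)
  22 -> (5,3)
  23 -> (4,0)
  24 -> (3,4)
  25 -> (1,1)
  26 -> (4,2)
  27 -> (0,4)
  28 -> (2,0)
  29 -> (2,2)
distinct pairs in image: 30 / 30 needed
  → bijection onto A×B; projections well-typed.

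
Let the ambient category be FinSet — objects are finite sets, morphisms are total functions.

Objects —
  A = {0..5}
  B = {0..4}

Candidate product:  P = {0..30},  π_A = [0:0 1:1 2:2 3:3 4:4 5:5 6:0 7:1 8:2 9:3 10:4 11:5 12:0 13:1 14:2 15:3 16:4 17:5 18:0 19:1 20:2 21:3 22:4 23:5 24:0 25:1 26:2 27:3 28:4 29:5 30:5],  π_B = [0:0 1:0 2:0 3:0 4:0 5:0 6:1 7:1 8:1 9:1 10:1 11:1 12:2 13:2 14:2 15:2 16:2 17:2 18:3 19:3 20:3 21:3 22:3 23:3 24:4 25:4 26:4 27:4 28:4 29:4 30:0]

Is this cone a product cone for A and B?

Answer: NOT A VALID PRODUCT — |P|=31 ≠ |A|·|B|=30

Derivation:
|A|·|B| = 6·5 = 30;  |P| = 31
  → cardinalities differ; no bijection possible.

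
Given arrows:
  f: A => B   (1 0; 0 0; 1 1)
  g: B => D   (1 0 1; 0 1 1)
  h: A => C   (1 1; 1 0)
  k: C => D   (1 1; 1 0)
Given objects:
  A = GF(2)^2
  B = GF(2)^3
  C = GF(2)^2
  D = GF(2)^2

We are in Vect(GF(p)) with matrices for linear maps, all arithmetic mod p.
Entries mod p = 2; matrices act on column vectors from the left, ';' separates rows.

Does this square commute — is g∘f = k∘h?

Answer: COMMUTES

Trace:
Along f;g (path 1):
  e0=[1,0] f=>[1,0,1] g=>[0,1]
  e1=[0,1] f=>[0,0,1] g=>[1,1]
  result₁ = (0 1; 1 1)
Along h;k (path 2):
  e0=[1,0] h=>[1,1] k=>[0,1]
  e1=[0,1] h=>[1,0] k=>[1,1]
  result₂ = (0 1; 1 1)
Equal? YES — commutes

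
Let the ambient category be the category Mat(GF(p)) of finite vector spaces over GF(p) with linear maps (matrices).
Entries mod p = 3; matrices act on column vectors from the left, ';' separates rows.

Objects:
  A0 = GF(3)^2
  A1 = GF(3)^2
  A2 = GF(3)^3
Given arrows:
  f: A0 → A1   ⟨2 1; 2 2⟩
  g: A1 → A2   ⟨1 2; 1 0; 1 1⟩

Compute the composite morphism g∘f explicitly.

  e0=[1,0] f→[2,2] g→[0,2,1]
  e1=[0,1] f→[1,2] g→[2,1,0]
⟦path⟧: ⟨0 2; 2 1; 1 0⟩

Answer: ⟨0 2; 2 1; 1 0⟩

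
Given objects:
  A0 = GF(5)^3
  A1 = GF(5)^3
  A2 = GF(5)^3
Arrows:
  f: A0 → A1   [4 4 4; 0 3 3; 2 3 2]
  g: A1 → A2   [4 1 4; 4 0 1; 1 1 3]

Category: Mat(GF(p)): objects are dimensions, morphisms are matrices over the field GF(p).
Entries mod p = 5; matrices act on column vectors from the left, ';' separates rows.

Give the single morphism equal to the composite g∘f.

  e0=[1,0,0] f→[4,0,2] g→[4,3,0]
  e1=[0,1,0] f→[4,3,3] g→[1,4,1]
  e2=[0,0,1] f→[4,3,2] g→[2,3,3]
⟦path⟧: [4 1 2; 3 4 3; 0 1 3]

Answer: [4 1 2; 3 4 3; 0 1 3]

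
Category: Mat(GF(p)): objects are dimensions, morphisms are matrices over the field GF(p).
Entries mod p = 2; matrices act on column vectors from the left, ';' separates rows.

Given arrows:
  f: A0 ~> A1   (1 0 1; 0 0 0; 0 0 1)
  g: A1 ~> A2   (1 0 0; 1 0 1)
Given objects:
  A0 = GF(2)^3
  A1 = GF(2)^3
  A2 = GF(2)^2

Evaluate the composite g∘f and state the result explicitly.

  e0=(1,0,0) f~>(1,0,0) g~>(1,1)
  e1=(0,1,0) f~>(0,0,0) g~>(0,0)
  e2=(0,0,1) f~>(1,0,1) g~>(1,0)
⟦path⟧: (1 0 1; 1 0 0)

Answer: (1 0 1; 1 0 0)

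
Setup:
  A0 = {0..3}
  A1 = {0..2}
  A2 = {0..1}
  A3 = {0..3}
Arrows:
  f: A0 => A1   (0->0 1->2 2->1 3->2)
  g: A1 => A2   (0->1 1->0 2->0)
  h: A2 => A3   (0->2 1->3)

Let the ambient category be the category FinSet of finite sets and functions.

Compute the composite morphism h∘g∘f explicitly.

  0 f=>0 g=>1 h=>3
  1 f=>2 g=>0 h=>2
  2 f=>1 g=>0 h=>2
  3 f=>2 g=>0 h=>2
result: (0->3 1->2 2->2 3->2)

Answer: (0->3 1->2 2->2 3->2)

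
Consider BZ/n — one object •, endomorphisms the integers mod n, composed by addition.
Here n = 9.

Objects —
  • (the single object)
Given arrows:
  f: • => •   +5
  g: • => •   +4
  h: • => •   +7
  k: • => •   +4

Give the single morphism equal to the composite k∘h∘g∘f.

  0 +5≡5 +4≡0 +7≡7 +4≡2  (mod 9)
result: +2

Answer: +2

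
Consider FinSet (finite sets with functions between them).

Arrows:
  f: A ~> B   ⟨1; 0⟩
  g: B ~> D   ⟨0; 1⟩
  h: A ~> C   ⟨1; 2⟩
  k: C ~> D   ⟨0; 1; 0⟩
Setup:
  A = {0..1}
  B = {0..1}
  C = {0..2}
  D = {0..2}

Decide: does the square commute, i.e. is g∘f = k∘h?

Along f;g (path 1):
  0 f~>1 g~>1
  1 f~>0 g~>0
  ⟦path⟧₁ = ⟨1; 0⟩
Along h;k (path 2):
  0 h~>1 k~>1
  1 h~>2 k~>0
  ⟦path⟧₂ = ⟨1; 0⟩
Equal? equal; square commutes

Answer: COMMUTES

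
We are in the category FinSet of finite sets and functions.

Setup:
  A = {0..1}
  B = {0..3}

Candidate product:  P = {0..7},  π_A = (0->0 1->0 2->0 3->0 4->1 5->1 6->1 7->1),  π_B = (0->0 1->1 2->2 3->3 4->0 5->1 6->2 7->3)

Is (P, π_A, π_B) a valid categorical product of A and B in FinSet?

|A|·|B| = 2·4 = 8;  |P| = 8
Check the pairing map k ↦ (π_A(k), π_B(k)):
  0 -> (0,0)
  1 -> (0,1)
  2 -> (0,2)
  3 -> (0,3)
  4 -> (1,0)
  5 -> (1,1)
  6 -> (1,2)
  7 -> (1,3)
distinct pairs in image: 8 / 8 needed
  → bijection onto A×B; projections well-typed.

Answer: VALID PRODUCT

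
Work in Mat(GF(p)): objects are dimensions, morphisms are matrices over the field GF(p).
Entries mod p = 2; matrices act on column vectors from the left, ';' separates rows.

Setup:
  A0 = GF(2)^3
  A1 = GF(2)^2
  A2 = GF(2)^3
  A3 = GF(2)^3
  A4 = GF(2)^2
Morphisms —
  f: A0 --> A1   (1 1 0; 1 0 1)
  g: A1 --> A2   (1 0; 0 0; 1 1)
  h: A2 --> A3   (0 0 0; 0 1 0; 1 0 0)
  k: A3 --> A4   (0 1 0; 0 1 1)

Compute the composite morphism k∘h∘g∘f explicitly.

  e0=[1,0,0] f-->[1,1] g-->[1,0,0] h-->[0,0,1] k-->[0,1]
  e1=[0,1,0] f-->[1,0] g-->[1,0,1] h-->[0,0,1] k-->[0,1]
  e2=[0,0,1] f-->[0,1] g-->[0,0,1] h-->[0,0,0] k-->[0,0]
⟦path⟧: (0 0 0; 1 1 0)

Answer: (0 0 0; 1 1 0)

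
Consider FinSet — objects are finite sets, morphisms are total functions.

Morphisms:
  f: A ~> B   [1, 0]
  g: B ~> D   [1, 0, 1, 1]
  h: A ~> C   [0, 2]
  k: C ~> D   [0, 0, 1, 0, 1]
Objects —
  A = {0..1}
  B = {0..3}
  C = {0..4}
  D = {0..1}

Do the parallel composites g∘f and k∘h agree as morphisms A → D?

Answer: COMMUTES

Work:
Along f;g (path 1):
  0 f~>1 g~>0
  1 f~>0 g~>1
  composite₁ = [0, 1]
Along h;k (path 2):
  0 h~>0 k~>0
  1 h~>2 k~>1
  composite₂ = [0, 1]
Equal? equal; square commutes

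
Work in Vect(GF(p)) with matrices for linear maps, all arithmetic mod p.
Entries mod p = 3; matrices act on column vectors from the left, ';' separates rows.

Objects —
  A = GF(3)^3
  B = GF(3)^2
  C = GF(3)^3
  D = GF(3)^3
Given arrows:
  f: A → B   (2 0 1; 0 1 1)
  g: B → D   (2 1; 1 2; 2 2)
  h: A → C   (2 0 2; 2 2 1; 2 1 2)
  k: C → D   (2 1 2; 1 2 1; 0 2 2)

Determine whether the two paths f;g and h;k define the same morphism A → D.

Answer: DOES NOT COMMUTE

Derivation:
Path 1 = f;g:
  e0=⟨1,0,0⟩ f→⟨2,0⟩ g→⟨1,2,1⟩
  e1=⟨0,1,0⟩ f→⟨0,1⟩ g→⟨1,2,2⟩
  e2=⟨0,0,1⟩ f→⟨1,1⟩ g→⟨0,0,1⟩
  composite₁ = (1 1 0; 2 2 0; 1 2 1)
Path 2 = h;k:
  e0=⟨1,0,0⟩ h→⟨2,2,2⟩ k→⟨1,2,2⟩
  e1=⟨0,1,0⟩ h→⟨0,2,1⟩ k→⟨1,2,0⟩
  e2=⟨0,0,1⟩ h→⟨2,1,2⟩ k→⟨0,0,0⟩
  composite₂ = (1 1 0; 2 2 0; 2 0 0)
Equal? distinct morphisms ✗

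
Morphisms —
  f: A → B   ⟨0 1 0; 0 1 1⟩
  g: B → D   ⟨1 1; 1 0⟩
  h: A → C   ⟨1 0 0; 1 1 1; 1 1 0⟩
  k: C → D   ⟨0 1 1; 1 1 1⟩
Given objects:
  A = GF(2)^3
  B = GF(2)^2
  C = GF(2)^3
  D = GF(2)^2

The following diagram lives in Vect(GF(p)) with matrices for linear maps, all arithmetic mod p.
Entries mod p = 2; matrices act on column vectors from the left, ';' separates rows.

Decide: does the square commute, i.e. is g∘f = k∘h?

Answer: DOES NOT COMMUTE

Derivation:
Along f;g (path 1):
  e0=⟨1,0,0⟩ f→⟨0,0⟩ g→⟨0,0⟩
  e1=⟨0,1,0⟩ f→⟨1,1⟩ g→⟨0,1⟩
  e2=⟨0,0,1⟩ f→⟨0,1⟩ g→⟨1,0⟩
  ⟦path⟧₁ = ⟨0 0 1; 0 1 0⟩
Along h;k (path 2):
  e0=⟨1,0,0⟩ h→⟨1,1,1⟩ k→⟨0,1⟩
  e1=⟨0,1,0⟩ h→⟨0,1,1⟩ k→⟨0,0⟩
  e2=⟨0,0,1⟩ h→⟨0,1,0⟩ k→⟨1,1⟩
  ⟦path⟧₂ = ⟨0 0 1; 1 0 1⟩
Equal? differ; not commutative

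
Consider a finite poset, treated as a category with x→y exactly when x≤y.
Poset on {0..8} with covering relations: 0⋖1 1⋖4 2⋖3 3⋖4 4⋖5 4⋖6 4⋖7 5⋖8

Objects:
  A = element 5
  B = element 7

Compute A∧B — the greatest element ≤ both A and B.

{x : x<=A ∧ x<=B} = {0,1,2,3,4}  (A=5, B=7)
  0 <= 4
  1 <= 4
  2 <= 4
  3 <= 4
  4 <= 4
glb = 4

Answer: A∧B = 4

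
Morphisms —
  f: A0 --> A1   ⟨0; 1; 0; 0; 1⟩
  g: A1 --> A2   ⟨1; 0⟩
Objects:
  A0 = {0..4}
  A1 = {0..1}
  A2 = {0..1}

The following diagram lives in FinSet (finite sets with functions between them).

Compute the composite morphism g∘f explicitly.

  0 f-->0 g-->1
  1 f-->1 g-->0
  2 f-->0 g-->1
  3 f-->0 g-->1
  4 f-->1 g-->0
result: ⟨1; 0; 1; 1; 0⟩

Answer: ⟨1; 0; 1; 1; 0⟩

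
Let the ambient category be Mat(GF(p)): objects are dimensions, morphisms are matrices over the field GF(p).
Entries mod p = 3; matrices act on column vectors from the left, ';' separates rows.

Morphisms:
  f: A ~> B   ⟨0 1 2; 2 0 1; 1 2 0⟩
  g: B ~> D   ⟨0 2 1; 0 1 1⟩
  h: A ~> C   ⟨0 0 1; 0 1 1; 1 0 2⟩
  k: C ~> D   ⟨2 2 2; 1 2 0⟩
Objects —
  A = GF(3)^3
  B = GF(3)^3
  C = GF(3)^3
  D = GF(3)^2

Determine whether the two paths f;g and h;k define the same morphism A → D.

1) trace f;g:
  e0=(1,0,0) f~>(0,2,1) g~>(2,0)
  e1=(0,1,0) f~>(1,0,2) g~>(2,2)
  e2=(0,0,1) f~>(2,1,0) g~>(2,1)
  result₁ = ⟨2 2 2; 0 2 1⟩
2) trace h;k:
  e0=(1,0,0) h~>(0,0,1) k~>(2,0)
  e1=(0,1,0) h~>(0,1,0) k~>(2,2)
  e2=(0,0,1) h~>(1,1,2) k~>(2,0)
  result₂ = ⟨2 2 2; 0 2 0⟩
Equal? distinct morphisms ✗

Answer: DOES NOT COMMUTE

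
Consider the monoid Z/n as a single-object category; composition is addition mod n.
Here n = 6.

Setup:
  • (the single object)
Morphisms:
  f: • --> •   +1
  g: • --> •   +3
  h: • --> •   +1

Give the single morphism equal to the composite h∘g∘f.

Answer: +5

Derivation:
  0 +1≡1 +3≡4 +1≡5  (mod 6)
result: +5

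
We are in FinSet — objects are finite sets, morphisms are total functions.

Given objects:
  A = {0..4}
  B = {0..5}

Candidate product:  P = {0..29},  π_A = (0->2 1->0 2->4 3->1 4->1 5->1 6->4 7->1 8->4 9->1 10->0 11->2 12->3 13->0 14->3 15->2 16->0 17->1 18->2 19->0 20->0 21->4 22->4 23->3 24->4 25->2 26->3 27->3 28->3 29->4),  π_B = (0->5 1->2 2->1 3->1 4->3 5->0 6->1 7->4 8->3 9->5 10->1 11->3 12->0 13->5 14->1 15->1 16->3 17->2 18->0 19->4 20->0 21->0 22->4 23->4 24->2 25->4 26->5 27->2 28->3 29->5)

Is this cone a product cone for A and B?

Answer: NOT A VALID PRODUCT — duplicate pair at indices 6,2

Trace:
|A|·|B| = 5·6 = 30;  |P| = 30
Check the pairing map k ↦ (π_A(k), π_B(k)):
  0 -> (2,5)
  1 -> (0,2)
  2 -> (4,1)
  3 -> (1,1)
  4 -> (1,3)
  5 -> (1,0)
  6 -> (4,1)  ✗ repeats pair of k=2
  7 -> (1,4)
  8 -> (4,3)
  9 -> (1,5)
  10 -> (0,1)
  11 -> (2,3)
  12 -> (3,0)
  13 -> (0,5)
  14 -> (3,1)
  15 -> (2,1)
  16 -> (0,3)
  17 -> (1,2)
  18 -> (2,0)
  19 -> (0,4)
  20 -> (0,0)
  21 -> (4,0)
  22 -> (4,4)
  23 -> (3,4)
  24 -> (4,2)
  25 -> (2,4)
  26 -> (3,5)
  27 -> (3,2)
  28 -> (3,3)
  29 -> (4,5)
distinct pairs in image: 29 / 30 needed
  → (4,1) hit at k=2 and k=6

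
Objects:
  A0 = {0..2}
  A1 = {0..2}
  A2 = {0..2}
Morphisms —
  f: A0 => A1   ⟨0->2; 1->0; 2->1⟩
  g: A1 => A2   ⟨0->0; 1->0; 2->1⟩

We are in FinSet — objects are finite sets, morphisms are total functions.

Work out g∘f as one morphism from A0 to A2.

  0 f=>2 g=>1
  1 f=>0 g=>0
  2 f=>1 g=>0
composite: ⟨0->1; 1->0; 2->0⟩

Answer: ⟨0->1; 1->0; 2->0⟩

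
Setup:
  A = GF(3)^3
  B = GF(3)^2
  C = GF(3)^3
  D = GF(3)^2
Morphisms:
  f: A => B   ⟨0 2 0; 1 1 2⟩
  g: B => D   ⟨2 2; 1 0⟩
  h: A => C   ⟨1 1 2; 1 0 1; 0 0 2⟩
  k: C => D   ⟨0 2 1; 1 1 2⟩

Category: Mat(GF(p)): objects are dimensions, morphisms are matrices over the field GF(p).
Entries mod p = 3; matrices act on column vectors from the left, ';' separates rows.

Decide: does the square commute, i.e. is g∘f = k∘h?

Answer: DOES NOT COMMUTE

Work:
Path 1 = f;g:
  e0=(1,0,0) f=>(0,1) g=>(2,0)
  e1=(0,1,0) f=>(2,1) g=>(0,2)
  e2=(0,0,1) f=>(0,2) g=>(1,0)
  composite₁ = ⟨2 0 1; 0 2 0⟩
Path 2 = h;k:
  e0=(1,0,0) h=>(1,1,0) k=>(2,2)
  e1=(0,1,0) h=>(1,0,0) k=>(0,1)
  e2=(0,0,1) h=>(2,1,2) k=>(1,1)
  composite₂ = ⟨2 0 1; 2 1 1⟩
Equal? differ; not commutative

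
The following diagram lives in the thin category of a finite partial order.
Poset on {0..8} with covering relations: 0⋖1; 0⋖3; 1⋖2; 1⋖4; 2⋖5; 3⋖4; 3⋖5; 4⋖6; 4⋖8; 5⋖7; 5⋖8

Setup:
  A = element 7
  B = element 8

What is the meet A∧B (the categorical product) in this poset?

Answer: A∧B = 5

Trace:
{x : x⊑A ∧ x⊑B} = {0,1,2,3,5}  (A=7, B=8)
  0 ⊑ 5
  1 ⊑ 5
  2 ⊑ 5
  3 ⊑ 5
  5 ⊑ 5
glb = 5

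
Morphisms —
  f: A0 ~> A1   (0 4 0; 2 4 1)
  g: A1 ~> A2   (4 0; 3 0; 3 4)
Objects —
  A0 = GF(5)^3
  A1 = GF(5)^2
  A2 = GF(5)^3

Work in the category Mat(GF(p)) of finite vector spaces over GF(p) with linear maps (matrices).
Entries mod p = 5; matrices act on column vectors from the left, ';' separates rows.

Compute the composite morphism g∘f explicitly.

  e0=[1,0,0] f~>[0,2] g~>[0,0,3]
  e1=[0,1,0] f~>[4,4] g~>[1,2,3]
  e2=[0,0,1] f~>[0,1] g~>[0,0,4]
⟦path⟧: (0 1 0; 0 2 0; 3 3 4)

Answer: (0 1 0; 0 2 0; 3 3 4)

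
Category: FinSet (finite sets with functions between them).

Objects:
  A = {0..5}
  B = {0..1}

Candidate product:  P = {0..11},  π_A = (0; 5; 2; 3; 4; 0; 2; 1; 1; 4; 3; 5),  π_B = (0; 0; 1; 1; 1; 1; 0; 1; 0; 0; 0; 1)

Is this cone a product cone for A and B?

|A|·|B| = 6·2 = 12;  |P| = 12
Check the pairing map k ↦ (π_A(k), π_B(k)):
  0 : (0,0)
  1 : (5,0)
  2 : (2,1)
  3 : (3,1)
  4 : (4,1)
  5 : (0,1)
  6 : (2,0)
  7 : (1,1)
  8 : (1,0)
  9 : (4,0)
  10 : (3,0)
  11 : (5,1)
distinct pairs in image: 12 / 12 needed
  → bijection onto A×B; projections well-typed.

Answer: VALID PRODUCT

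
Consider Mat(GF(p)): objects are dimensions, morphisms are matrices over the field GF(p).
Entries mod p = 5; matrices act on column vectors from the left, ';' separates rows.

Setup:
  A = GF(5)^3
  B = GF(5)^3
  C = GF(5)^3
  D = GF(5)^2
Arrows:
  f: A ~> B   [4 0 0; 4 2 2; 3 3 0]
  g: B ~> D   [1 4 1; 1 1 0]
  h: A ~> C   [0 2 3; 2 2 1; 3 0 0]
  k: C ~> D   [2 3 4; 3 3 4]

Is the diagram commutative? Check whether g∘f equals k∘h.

Answer: DOES NOT COMMUTE

Derivation:
Path 1 = f;g:
  e0=⟨1,0,0⟩ f~>⟨4,4,3⟩ g~>⟨3,3⟩
  e1=⟨0,1,0⟩ f~>⟨0,2,3⟩ g~>⟨1,2⟩
  e2=⟨0,0,1⟩ f~>⟨0,2,0⟩ g~>⟨3,2⟩
  result₁ = [3 1 3; 3 2 2]
Path 2 = h;k:
  e0=⟨1,0,0⟩ h~>⟨0,2,3⟩ k~>⟨3,3⟩
  e1=⟨0,1,0⟩ h~>⟨2,2,0⟩ k~>⟨0,2⟩
  e2=⟨0,0,1⟩ h~>⟨3,1,0⟩ k~>⟨4,2⟩
  result₂ = [3 0 4; 3 2 2]
Equal? differ; not commutative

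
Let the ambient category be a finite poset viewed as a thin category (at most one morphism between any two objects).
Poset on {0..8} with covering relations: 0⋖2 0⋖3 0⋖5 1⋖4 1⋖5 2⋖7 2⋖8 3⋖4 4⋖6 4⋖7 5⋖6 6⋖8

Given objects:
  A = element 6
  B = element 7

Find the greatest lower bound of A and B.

Answer: A∧B = 4

Trace:
Lower bounds of A=6 and B=7: {0,1,3,4}
  0 ≤ 4
  1 ≤ 4
  3 ≤ 4
  4 ≤ 4
glb = 4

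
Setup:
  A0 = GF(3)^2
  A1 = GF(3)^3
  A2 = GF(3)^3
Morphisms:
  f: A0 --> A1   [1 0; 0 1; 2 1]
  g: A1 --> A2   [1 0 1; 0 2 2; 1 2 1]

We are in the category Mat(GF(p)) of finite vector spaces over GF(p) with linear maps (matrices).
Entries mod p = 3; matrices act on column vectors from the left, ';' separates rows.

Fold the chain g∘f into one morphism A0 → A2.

  e0=(1,0) f-->(1,0,2) g-->(0,1,0)
  e1=(0,1) f-->(0,1,1) g-->(1,1,0)
result: [0 1; 1 1; 0 0]

Answer: [0 1; 1 1; 0 0]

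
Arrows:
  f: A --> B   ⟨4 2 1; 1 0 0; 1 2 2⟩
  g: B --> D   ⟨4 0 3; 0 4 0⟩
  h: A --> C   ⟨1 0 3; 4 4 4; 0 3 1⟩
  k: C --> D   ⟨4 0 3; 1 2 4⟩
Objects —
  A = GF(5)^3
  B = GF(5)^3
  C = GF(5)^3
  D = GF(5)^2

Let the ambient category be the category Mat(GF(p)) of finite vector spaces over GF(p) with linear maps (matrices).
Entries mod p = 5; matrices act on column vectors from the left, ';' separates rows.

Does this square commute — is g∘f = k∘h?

1) trace f;g:
  e0=[1,0,0] f-->[4,1,1] g-->[4,4]
  e1=[0,1,0] f-->[2,0,2] g-->[4,0]
  e2=[0,0,1] f-->[1,0,2] g-->[0,0]
  composite₁ = ⟨4 4 0; 4 0 0⟩
2) trace h;k:
  e0=[1,0,0] h-->[1,4,0] k-->[4,4]
  e1=[0,1,0] h-->[0,4,3] k-->[4,0]
  e2=[0,0,1] h-->[3,4,1] k-->[0,0]
  composite₂ = ⟨4 4 0; 4 0 0⟩
Equal? same morphism ✓

Answer: COMMUTES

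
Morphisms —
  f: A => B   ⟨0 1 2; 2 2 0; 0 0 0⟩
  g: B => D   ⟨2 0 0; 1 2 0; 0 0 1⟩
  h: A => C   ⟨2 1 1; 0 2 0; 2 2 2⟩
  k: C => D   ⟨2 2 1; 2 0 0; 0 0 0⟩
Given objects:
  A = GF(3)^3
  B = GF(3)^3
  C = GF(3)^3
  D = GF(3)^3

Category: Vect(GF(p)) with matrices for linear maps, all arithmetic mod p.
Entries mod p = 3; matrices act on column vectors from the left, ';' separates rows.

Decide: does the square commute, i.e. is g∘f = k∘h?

Along f;g (path 1):
  e0=[1,0,0] f=>[0,2,0] g=>[0,1,0]
  e1=[0,1,0] f=>[1,2,0] g=>[2,2,0]
  e2=[0,0,1] f=>[2,0,0] g=>[1,2,0]
  composite₁ = ⟨0 2 1; 1 2 2; 0 0 0⟩
Along h;k (path 2):
  e0=[1,0,0] h=>[2,0,2] k=>[0,1,0]
  e1=[0,1,0] h=>[1,2,2] k=>[2,2,0]
  e2=[0,0,1] h=>[1,0,2] k=>[1,2,0]
  composite₂ = ⟨0 2 1; 1 2 2; 0 0 0⟩
Equal? same morphism ✓

Answer: COMMUTES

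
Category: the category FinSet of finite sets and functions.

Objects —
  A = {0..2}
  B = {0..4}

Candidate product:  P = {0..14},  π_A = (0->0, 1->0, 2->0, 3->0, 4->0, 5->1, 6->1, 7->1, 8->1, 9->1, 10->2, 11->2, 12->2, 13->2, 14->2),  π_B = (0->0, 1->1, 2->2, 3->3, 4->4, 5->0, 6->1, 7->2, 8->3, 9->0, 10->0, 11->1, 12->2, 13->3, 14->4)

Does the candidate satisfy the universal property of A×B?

Answer: NOT A VALID PRODUCT — duplicate pair at indices 5,9

Work:
|A|·|B| = 3·5 = 15;  |P| = 15
Check the pairing map k ↦ (π_A(k), π_B(k)):
  0 -> (0,0)
  1 -> (0,1)
  2 -> (0,2)
  3 -> (0,3)
  4 -> (0,4)
  5 -> (1,0)
  6 -> (1,1)
  7 -> (1,2)
  8 -> (1,3)
  9 -> (1,0)  ✗ repeats pair of k=5
  10 -> (2,0)
  11 -> (2,1)
  12 -> (2,2)
  13 -> (2,3)
  14 -> (2,4)
distinct pairs in image: 14 / 15 needed
  → (1,0) hit at k=5 and k=9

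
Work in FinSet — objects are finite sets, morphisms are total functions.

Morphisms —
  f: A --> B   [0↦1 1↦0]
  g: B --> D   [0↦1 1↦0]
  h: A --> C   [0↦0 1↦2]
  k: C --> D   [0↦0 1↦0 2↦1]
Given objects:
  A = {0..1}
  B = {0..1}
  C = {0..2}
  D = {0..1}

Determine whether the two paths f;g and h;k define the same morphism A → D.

Answer: COMMUTES

Trace:
1) trace f;g:
  0 f-->1 g-->0
  1 f-->0 g-->1
  composite₁ = [0↦0 1↦1]
2) trace h;k:
  0 h-->0 k-->0
  1 h-->2 k-->1
  composite₂ = [0↦0 1↦1]
Equal? same morphism ✓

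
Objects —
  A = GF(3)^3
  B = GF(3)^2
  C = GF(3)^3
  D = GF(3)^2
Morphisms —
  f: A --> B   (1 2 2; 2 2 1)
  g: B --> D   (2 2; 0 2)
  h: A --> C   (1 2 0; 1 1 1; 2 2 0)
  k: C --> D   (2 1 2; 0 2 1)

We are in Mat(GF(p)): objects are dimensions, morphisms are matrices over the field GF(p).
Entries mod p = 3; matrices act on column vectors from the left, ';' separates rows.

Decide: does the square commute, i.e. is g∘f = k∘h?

Answer: DOES NOT COMMUTE

Derivation:
Along f;g (path 1):
  e0=⟨1,0,0⟩ f-->⟨1,2⟩ g-->⟨0,1⟩
  e1=⟨0,1,0⟩ f-->⟨2,2⟩ g-->⟨2,1⟩
  e2=⟨0,0,1⟩ f-->⟨2,1⟩ g-->⟨0,2⟩
  ⟦path⟧₁ = (0 2 0; 1 1 2)
Along h;k (path 2):
  e0=⟨1,0,0⟩ h-->⟨1,1,2⟩ k-->⟨1,1⟩
  e1=⟨0,1,0⟩ h-->⟨2,1,2⟩ k-->⟨0,1⟩
  e2=⟨0,0,1⟩ h-->⟨0,1,0⟩ k-->⟨1,2⟩
  ⟦path⟧₂ = (1 0 1; 1 1 2)
Equal? distinct morphisms ✗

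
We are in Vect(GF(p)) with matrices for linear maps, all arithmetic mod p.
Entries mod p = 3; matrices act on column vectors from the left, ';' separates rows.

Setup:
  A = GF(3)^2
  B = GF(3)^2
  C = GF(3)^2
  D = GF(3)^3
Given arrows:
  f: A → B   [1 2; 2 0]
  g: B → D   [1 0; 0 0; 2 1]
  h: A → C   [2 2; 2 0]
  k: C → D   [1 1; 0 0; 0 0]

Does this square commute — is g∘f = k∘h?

Answer: DOES NOT COMMUTE

Trace:
1) trace f;g:
  e0=⟨1,0⟩ f→⟨1,2⟩ g→⟨1,0,1⟩
  e1=⟨0,1⟩ f→⟨2,0⟩ g→⟨2,0,1⟩
  composite₁ = [1 2; 0 0; 1 1]
2) trace h;k:
  e0=⟨1,0⟩ h→⟨2,2⟩ k→⟨1,0,0⟩
  e1=⟨0,1⟩ h→⟨2,0⟩ k→⟨2,0,0⟩
  composite₂ = [1 2; 0 0; 0 0]
Equal? distinct morphisms ✗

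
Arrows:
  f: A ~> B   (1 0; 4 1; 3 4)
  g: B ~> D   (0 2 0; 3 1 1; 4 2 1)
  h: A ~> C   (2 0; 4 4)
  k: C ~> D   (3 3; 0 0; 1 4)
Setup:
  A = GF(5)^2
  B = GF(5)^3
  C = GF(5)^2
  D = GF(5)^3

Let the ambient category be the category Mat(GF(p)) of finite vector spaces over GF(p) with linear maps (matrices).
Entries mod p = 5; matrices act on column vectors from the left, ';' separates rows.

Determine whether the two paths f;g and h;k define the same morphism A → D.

Path 1 = f;g:
  e0=(1,0) f~>(1,4,3) g~>(3,0,0)
  e1=(0,1) f~>(0,1,4) g~>(2,0,1)
  result₁ = (3 2; 0 0; 0 1)
Path 2 = h;k:
  e0=(1,0) h~>(2,4) k~>(3,0,3)
  e1=(0,1) h~>(0,4) k~>(2,0,1)
  result₂ = (3 2; 0 0; 3 1)
Equal? distinct morphisms ✗

Answer: DOES NOT COMMUTE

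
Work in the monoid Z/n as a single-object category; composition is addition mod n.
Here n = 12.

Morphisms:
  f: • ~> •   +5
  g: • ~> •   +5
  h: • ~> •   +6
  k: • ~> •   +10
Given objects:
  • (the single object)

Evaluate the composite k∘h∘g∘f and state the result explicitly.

  0 +5≡5 +5≡10 +6≡4 +10≡2  (mod 12)
⟦path⟧: +2

Answer: +2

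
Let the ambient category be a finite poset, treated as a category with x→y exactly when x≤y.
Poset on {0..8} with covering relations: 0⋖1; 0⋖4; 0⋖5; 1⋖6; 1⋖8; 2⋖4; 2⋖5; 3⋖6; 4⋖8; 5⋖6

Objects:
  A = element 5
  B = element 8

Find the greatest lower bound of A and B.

Answer: NO MEET EXISTS

Trace:
Lower bounds of A=5 and B=8: {0,2}
  maximal lower bounds 0 and 2 are incomparable: neither 0<=2 nor 2<=0
→ no greatest lower bound exists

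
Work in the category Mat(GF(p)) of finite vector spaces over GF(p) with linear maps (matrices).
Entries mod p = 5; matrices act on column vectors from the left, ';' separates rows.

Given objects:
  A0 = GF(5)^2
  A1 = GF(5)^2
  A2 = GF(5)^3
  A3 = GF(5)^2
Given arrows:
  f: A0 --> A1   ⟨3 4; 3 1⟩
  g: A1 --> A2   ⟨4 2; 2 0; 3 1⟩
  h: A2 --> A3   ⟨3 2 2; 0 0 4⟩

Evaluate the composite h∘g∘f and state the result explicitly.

  e0=⟨1,0⟩ f-->⟨3,3⟩ g-->⟨3,1,2⟩ h-->⟨0,3⟩
  e1=⟨0,1⟩ f-->⟨4,1⟩ g-->⟨3,3,3⟩ h-->⟨1,2⟩
composite: ⟨0 1; 3 2⟩

Answer: ⟨0 1; 3 2⟩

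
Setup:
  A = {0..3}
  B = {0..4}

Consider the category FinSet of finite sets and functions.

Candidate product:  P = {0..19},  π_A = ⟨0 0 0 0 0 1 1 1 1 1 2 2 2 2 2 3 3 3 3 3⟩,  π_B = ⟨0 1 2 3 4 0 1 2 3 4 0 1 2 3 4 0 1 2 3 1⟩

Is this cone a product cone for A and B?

|A|·|B| = 4·5 = 20;  |P| = 20
Check the pairing map k ↦ (π_A(k), π_B(k)):
  0 -> (0,0)
  1 -> (0,1)
  2 -> (0,2)
  3 -> (0,3)
  4 -> (0,4)
  5 -> (1,0)
  6 -> (1,1)
  7 -> (1,2)
  8 -> (1,3)
  9 -> (1,4)
  10 -> (2,0)
  11 -> (2,1)
  12 -> (2,2)
  13 -> (2,3)
  14 -> (2,4)
  15 -> (3,0)
  16 -> (3,1)
  17 -> (3,2)
  18 -> (3,3)
  19 -> (3,1)  ✗ repeats pair of k=16
distinct pairs in image: 19 / 20 needed
  → (3,1) hit at k=16 and k=19

Answer: NOT A VALID PRODUCT — duplicate pair at indices 16,19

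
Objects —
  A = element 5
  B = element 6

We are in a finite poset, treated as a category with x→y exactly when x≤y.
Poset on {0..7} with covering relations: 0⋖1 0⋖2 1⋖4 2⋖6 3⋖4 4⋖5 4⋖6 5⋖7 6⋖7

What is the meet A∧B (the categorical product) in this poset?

{x : x⊑A ∧ x⊑B} = {0,1,3,4}  (A=5, B=6)
  0 ⊑ 4
  1 ⊑ 4
  3 ⊑ 4
  4 ⊑ 4
glb = 4

Answer: A∧B = 4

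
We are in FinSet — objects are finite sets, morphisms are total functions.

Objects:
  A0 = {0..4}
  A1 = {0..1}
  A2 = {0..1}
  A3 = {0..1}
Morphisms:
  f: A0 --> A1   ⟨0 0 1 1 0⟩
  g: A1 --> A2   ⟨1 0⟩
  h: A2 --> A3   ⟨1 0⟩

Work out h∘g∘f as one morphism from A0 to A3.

Answer: ⟨0 0 1 1 0⟩

Work:
  0 f-->0 g-->1 h-->0
  1 f-->0 g-->1 h-->0
  2 f-->1 g-->0 h-->1
  3 f-->1 g-->0 h-->1
  4 f-->0 g-->1 h-->0
result: ⟨0 0 1 1 0⟩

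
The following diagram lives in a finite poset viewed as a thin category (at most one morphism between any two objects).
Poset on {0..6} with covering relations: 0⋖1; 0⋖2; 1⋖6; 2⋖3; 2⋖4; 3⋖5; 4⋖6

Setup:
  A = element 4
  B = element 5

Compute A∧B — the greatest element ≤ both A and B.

Common predecessors of 4,5: {0,2}
  0 <= 2
  2 <= 2
glb = 2

Answer: A∧B = 2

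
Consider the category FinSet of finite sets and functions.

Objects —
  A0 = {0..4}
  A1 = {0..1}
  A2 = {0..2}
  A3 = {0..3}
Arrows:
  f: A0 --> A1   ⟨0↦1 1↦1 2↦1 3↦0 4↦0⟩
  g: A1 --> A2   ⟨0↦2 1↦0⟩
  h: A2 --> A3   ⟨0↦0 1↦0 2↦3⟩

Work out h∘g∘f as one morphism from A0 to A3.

  0 f-->1 g-->0 h-->0
  1 f-->1 g-->0 h-->0
  2 f-->1 g-->0 h-->0
  3 f-->0 g-->2 h-->3
  4 f-->0 g-->2 h-->3
result: ⟨0↦0 1↦0 2↦0 3↦3 4↦3⟩

Answer: ⟨0↦0 1↦0 2↦0 3↦3 4↦3⟩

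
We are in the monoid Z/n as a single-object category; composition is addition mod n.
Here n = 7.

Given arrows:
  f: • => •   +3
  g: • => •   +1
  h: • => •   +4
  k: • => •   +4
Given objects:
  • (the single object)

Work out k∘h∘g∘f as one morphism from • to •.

  0 +3≡3 +1≡4 +4≡1 +4≡5  (mod 7)
result: +5

Answer: +5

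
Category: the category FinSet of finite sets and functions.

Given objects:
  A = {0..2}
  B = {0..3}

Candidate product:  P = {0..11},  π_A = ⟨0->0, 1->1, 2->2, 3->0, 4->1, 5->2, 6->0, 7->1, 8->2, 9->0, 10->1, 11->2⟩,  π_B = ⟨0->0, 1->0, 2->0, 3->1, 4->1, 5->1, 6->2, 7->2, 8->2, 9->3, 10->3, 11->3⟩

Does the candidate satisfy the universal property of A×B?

|A|·|B| = 3·4 = 12;  |P| = 12
Check the pairing map k ↦ (π_A(k), π_B(k)):
  0 -> (0,0)
  1 -> (1,0)
  2 -> (2,0)
  3 -> (0,1)
  4 -> (1,1)
  5 -> (2,1)
  6 -> (0,2)
  7 -> (1,2)
  8 -> (2,2)
  9 -> (0,3)
  10 -> (1,3)
  11 -> (2,3)
distinct pairs in image: 12 / 12 needed
  → bijection onto A×B; projections well-typed.

Answer: VALID PRODUCT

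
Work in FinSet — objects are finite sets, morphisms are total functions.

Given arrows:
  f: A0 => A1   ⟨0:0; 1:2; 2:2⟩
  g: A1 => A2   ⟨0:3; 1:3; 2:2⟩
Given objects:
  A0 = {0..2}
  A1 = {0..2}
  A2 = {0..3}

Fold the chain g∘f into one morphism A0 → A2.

  0 f=>0 g=>3
  1 f=>2 g=>2
  2 f=>2 g=>2
result: ⟨0:3; 1:2; 2:2⟩

Answer: ⟨0:3; 1:2; 2:2⟩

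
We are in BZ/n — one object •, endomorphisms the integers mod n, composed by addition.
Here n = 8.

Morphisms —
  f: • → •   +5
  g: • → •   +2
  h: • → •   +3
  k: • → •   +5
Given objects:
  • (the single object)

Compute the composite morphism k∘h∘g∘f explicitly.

  0 +5≡5 +2≡7 +3≡2 +5≡7  (mod 8)
composite: +7

Answer: +7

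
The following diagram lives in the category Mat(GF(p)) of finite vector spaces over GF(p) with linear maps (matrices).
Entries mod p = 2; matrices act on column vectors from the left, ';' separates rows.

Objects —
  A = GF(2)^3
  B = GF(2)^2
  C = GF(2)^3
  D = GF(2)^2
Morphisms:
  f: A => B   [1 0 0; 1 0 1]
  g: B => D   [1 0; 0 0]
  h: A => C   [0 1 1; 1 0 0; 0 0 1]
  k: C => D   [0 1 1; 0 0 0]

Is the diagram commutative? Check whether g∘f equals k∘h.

Path 1 = f;g:
  e0=⟨1,0,0⟩ f=>⟨1,1⟩ g=>⟨1,0⟩
  e1=⟨0,1,0⟩ f=>⟨0,0⟩ g=>⟨0,0⟩
  e2=⟨0,0,1⟩ f=>⟨0,1⟩ g=>⟨0,0⟩
  ⟦path⟧₁ = [1 0 0; 0 0 0]
Path 2 = h;k:
  e0=⟨1,0,0⟩ h=>⟨0,1,0⟩ k=>⟨1,0⟩
  e1=⟨0,1,0⟩ h=>⟨1,0,0⟩ k=>⟨0,0⟩
  e2=⟨0,0,1⟩ h=>⟨1,0,1⟩ k=>⟨1,0⟩
  ⟦path⟧₂ = [1 0 1; 0 0 0]
Equal? differ; not commutative

Answer: DOES NOT COMMUTE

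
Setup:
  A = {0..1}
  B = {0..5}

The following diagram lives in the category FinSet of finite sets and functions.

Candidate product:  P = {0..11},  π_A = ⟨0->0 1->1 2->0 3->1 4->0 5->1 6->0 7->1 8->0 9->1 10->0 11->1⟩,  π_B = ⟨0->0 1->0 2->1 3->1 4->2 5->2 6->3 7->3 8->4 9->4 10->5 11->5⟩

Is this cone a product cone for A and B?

Answer: VALID PRODUCT

Work:
|A|·|B| = 2·6 = 12;  |P| = 12
Check the pairing map k ↦ (π_A(k), π_B(k)):
  0 -> (0,0)
  1 -> (1,0)
  2 -> (0,1)
  3 -> (1,1)
  4 -> (0,2)
  5 -> (1,2)
  6 -> (0,3)
  7 -> (1,3)
  8 -> (0,4)
  9 -> (1,4)
  10 -> (0,5)
  11 -> (1,5)
distinct pairs in image: 12 / 12 needed
  → bijection onto A×B; projections well-typed.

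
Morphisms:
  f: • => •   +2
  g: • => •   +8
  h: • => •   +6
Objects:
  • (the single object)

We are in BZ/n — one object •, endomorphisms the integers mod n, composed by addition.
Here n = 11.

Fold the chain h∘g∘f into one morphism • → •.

Answer: +5

Derivation:
  0 +2≡2 +8≡10 +6≡5  (mod 11)
⟦path⟧: +5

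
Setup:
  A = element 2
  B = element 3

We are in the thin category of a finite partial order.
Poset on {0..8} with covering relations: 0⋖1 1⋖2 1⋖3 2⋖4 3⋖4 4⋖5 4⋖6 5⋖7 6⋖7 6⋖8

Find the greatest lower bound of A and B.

Answer: A∧B = 1

Derivation:
Lower bounds of A=2 and B=3: {0,1}
  0 ⊑ 1
  1 ⊑ 1
glb = 1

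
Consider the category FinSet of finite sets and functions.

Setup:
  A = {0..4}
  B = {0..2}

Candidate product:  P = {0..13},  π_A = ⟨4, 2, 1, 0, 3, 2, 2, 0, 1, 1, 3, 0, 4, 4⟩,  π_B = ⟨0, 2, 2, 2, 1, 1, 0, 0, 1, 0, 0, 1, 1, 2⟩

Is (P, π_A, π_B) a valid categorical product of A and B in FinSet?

Answer: NOT A VALID PRODUCT — |P|=14 ≠ |A|·|B|=15

Work:
|A|·|B| = 5·3 = 15;  |P| = 14
  → cardinalities differ; no bijection possible.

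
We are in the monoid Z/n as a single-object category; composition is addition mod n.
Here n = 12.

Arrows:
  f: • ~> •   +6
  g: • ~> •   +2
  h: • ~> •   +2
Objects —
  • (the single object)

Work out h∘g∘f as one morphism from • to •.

Answer: +10

Derivation:
  0 +6≡6 +2≡8 +2≡10  (mod 12)
composite: +10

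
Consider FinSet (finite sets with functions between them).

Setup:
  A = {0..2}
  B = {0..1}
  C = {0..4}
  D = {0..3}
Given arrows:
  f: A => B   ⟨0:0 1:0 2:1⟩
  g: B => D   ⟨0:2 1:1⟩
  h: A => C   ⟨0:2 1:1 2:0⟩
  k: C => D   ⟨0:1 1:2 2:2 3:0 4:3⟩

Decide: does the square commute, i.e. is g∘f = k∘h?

Path 1 = f;g:
  0 f=>0 g=>2
  1 f=>0 g=>2
  2 f=>1 g=>1
  composite₁ = ⟨0:2 1:2 2:1⟩
Path 2 = h;k:
  0 h=>2 k=>2
  1 h=>1 k=>2
  2 h=>0 k=>1
  composite₂ = ⟨0:2 1:2 2:1⟩
Equal? equal; square commutes

Answer: COMMUTES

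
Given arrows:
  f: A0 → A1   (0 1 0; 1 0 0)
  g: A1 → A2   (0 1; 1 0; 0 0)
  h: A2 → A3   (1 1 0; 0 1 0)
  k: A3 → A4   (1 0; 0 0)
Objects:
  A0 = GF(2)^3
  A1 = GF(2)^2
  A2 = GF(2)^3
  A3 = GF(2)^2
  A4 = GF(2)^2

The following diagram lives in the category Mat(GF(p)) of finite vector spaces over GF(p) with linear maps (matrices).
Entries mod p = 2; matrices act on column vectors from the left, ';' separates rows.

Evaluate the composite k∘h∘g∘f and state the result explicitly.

Answer: (1 1 0; 0 0 0)

Trace:
  e0=[1,0,0] f→[0,1] g→[1,0,0] h→[1,0] k→[1,0]
  e1=[0,1,0] f→[1,0] g→[0,1,0] h→[1,1] k→[1,0]
  e2=[0,0,1] f→[0,0] g→[0,0,0] h→[0,0] k→[0,0]
composite: (1 1 0; 0 0 0)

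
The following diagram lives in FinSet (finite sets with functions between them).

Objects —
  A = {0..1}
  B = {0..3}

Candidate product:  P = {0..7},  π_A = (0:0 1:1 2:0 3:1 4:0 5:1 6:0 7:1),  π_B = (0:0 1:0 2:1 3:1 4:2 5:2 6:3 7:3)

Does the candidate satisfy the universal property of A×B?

|A|·|B| = 2·4 = 8;  |P| = 8
Check the pairing map k ↦ (π_A(k), π_B(k)):
  0 : (0,0)
  1 : (1,0)
  2 : (0,1)
  3 : (1,1)
  4 : (0,2)
  5 : (1,2)
  6 : (0,3)
  7 : (1,3)
distinct pairs in image: 8 / 8 needed
  → bijection onto A×B; projections well-typed.

Answer: VALID PRODUCT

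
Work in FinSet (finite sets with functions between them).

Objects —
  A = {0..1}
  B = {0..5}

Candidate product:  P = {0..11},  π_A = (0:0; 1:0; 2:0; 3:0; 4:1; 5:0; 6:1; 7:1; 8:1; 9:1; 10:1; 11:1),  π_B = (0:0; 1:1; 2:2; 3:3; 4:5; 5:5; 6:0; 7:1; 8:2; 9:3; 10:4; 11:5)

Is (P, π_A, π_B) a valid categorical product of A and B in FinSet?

Answer: NOT A VALID PRODUCT — duplicate pair at indices 11,4

Derivation:
|A|·|B| = 2·6 = 12;  |P| = 12
Check the pairing map k ↦ (π_A(k), π_B(k)):
  0 : (0,0)
  1 : (0,1)
  2 : (0,2)
  3 : (0,3)
  4 : (1,5)
  5 : (0,5)
  6 : (1,0)
  7 : (1,1)
  8 : (1,2)
  9 : (1,3)
  10 : (1,4)
  11 : (1,5)  ✗ repeats pair of k=4
distinct pairs in image: 11 / 12 needed
  → (1,5) hit at k=4 and k=11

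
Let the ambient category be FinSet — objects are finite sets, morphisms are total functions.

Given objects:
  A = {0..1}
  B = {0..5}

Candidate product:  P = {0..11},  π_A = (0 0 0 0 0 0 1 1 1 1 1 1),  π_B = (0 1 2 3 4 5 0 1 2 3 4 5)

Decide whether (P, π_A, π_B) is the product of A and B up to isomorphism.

Answer: VALID PRODUCT

Derivation:
|A|·|B| = 2·6 = 12;  |P| = 12
Check the pairing map k ↦ (π_A(k), π_B(k)):
  0 -> (0,0)
  1 -> (0,1)
  2 -> (0,2)
  3 -> (0,3)
  4 -> (0,4)
  5 -> (0,5)
  6 -> (1,0)
  7 -> (1,1)
  8 -> (1,2)
  9 -> (1,3)
  10 -> (1,4)
  11 -> (1,5)
distinct pairs in image: 12 / 12 needed
  → bijection onto A×B; projections well-typed.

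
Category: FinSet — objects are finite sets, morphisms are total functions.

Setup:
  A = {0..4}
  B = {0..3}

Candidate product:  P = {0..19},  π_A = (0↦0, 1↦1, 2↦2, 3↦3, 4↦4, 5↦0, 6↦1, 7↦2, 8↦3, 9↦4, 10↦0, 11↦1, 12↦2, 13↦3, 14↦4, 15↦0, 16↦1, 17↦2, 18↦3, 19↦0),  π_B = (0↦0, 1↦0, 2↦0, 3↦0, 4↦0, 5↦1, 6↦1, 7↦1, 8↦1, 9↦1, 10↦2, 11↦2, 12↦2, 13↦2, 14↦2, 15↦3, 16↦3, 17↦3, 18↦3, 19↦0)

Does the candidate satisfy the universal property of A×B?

|A|·|B| = 5·4 = 20;  |P| = 20
Check the pairing map k ↦ (π_A(k), π_B(k)):
  0 ↦ (0,0)
  1 ↦ (1,0)
  2 ↦ (2,0)
  3 ↦ (3,0)
  4 ↦ (4,0)
  5 ↦ (0,1)
  6 ↦ (1,1)
  7 ↦ (2,1)
  8 ↦ (3,1)
  9 ↦ (4,1)
  10 ↦ (0,2)
  11 ↦ (1,2)
  12 ↦ (2,2)
  13 ↦ (3,2)
  14 ↦ (4,2)
  15 ↦ (0,3)
  16 ↦ (1,3)
  17 ↦ (2,3)
  18 ↦ (3,3)
  19 ↦ (0,0)  ✗ repeats pair of k=0
distinct pairs in image: 19 / 20 needed
  → (0,0) hit at k=0 and k=19

Answer: NOT A VALID PRODUCT — duplicate pair at indices 0,19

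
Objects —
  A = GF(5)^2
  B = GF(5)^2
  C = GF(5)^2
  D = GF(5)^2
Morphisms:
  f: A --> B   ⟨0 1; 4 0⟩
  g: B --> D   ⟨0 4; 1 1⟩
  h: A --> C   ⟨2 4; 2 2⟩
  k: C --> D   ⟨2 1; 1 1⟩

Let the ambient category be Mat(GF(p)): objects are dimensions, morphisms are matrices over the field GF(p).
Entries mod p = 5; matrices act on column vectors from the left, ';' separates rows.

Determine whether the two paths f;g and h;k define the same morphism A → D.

Answer: COMMUTES

Work:
Path 1 = f;g:
  e0=[1,0] f-->[0,4] g-->[1,4]
  e1=[0,1] f-->[1,0] g-->[0,1]
  composite₁ = ⟨1 0; 4 1⟩
Path 2 = h;k:
  e0=[1,0] h-->[2,2] k-->[1,4]
  e1=[0,1] h-->[4,2] k-->[0,1]
  composite₂ = ⟨1 0; 4 1⟩
Equal? equal; square commutes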